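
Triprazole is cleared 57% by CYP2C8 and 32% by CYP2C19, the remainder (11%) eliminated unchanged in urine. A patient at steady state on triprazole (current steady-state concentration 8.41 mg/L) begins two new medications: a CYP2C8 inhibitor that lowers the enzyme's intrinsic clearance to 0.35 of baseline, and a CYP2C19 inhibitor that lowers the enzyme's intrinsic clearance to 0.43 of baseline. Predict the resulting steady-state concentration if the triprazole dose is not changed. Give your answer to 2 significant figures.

19 mg/L

The CYP2C8 pathway (57% of clearance) falls to 0.35× activity: 0.57 × 0.35 = 0.1995.
The CYP2C19 pathway (32% of clearance) drops to 0.43× activity: 0.32 × 0.43 = 0.1376.
Non-CYP routes (11%) are unchanged.
New clearance relative to baseline: 0.1995 + 0.1376 + 0.11 = 0.4471.
New steady-state concentration = 8.41 / 0.4471 = 19 mg/L (concentration scales inversely with clearance).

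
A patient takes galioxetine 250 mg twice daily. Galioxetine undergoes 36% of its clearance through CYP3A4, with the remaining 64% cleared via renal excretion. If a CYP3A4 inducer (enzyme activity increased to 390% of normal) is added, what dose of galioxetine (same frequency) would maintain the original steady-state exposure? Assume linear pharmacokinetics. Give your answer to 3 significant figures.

The CYP3A4 pathway (36% of clearance) is boosted to 3.9× activity: 0.36 × 3.9 = 1.404.
The remaining 64% of clearance is unaffected.
New clearance relative to baseline: 1.404 + 0.64 = 2.044.
Css,avg = (dose rate)/CL, so holding Css fixed requires dose ∝ CL: 250 × 2.044 = 511 mg.

511 mg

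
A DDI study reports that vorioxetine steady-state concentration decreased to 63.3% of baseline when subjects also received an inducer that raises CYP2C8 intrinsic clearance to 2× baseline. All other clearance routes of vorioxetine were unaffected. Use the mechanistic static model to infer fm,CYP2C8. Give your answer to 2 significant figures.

CL'/CL = 1 / 0.633 = 1.58
2·fm + (1 − fm) = 1.58
fm = (1.58 − 1) / (2 − 1) = 0.58

0.58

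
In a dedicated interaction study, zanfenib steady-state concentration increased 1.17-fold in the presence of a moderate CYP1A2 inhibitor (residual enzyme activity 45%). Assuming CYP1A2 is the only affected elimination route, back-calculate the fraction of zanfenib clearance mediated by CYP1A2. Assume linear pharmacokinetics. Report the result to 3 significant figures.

Call the CYP1A2 fraction fm. After the interaction, CL_new/CL_old = fm × 0.45 + (1 − fm).
Steady-state concentration ratio = 1 / (new CL fraction), so new CL fraction = 1 / 1.17 = 0.8547.
fm × 0.45 + 1 − fm = 0.8547  ⇒  fm × (0.45 − 1) = −0.1453  ⇒  fm = 0.264.

0.264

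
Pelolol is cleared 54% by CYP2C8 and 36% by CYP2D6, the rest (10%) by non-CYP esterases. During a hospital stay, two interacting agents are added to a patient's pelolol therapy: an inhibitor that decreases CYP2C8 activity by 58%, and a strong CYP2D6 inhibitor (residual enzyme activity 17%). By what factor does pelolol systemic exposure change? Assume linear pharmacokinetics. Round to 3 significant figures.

The CYP2C8 pathway (54% of clearance) drops to 0.42× activity: 0.54 × 0.42 = 0.2268.
The CYP2D6 pathway (36% of clearance) drops to 0.17× activity: 0.36 × 0.17 = 0.0612.
Non-CYP routes (10%) are unchanged.
New clearance relative to baseline: 0.2268 + 0.0612 + 0.1 = 0.388.
Net systemic exposure ratio = 1 / 0.388 = 2.58.

2.58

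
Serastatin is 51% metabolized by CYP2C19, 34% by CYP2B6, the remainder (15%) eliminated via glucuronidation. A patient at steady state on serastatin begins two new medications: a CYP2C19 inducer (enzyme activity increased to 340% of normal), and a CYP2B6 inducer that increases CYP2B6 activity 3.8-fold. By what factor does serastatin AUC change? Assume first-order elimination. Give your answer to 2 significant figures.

CYP2C19: 0.51 × 3.4 = 1.734
CYP2B6: 0.34 × 3.8 = 1.292
Other: 0.15 (unchanged)
New clearance relative to baseline: 1.734 + 1.292 + 0.15 = 3.176.
Net AUC ratio = 1 / 3.176 = 0.31.

0.31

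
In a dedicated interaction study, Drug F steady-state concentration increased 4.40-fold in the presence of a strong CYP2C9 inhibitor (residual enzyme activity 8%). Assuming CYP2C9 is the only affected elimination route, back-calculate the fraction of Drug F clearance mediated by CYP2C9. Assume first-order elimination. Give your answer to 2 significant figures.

0.84

Let fm be the CYP2C9 fraction. New clearance relative to baseline = fm × 0.08 + (1 − fm).
Steady-state concentration ratio = 1 / (new CL fraction), so new CL fraction = 1 / 4.40 = 0.2273.
fm × 0.08 + 1 − fm = 0.2273  ⇒  fm × (0.08 − 1) = −0.7727  ⇒  fm = 0.84.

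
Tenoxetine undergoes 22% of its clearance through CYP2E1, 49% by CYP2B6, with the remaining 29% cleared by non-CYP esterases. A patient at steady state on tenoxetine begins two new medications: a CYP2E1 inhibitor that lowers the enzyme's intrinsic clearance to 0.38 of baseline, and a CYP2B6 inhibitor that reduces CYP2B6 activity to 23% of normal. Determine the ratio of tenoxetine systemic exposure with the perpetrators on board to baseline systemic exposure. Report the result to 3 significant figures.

The CYP2E1 pathway (22% of clearance) is reduced to 0.38× activity: 0.22 × 0.38 = 0.0836.
The CYP2B6 pathway (49% of clearance) falls to 0.23× activity: 0.49 × 0.23 = 0.1127.
The remaining 29% of clearance is unaffected.
Relative clearance = 0.0836 + 0.1127 + 0.29 = 0.4863.
Systemic exposure ∝ 1/CL: fold-change = 1 / 0.4863 = 2.06.

2.06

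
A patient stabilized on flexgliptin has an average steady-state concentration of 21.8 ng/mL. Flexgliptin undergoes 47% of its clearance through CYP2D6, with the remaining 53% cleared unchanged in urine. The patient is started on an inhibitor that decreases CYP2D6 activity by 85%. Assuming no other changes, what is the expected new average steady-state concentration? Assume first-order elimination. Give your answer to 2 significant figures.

36 ng/mL

The CYP2D6 pathway (47% of clearance) drops to 0.15× activity: 0.47 × 0.15 = 0.0705.
The remaining 53% of clearance is unaffected.
CL_new/CL_old = 0.0705 + 0.53 = 0.6005.
With dosing unchanged, average steady-state concentration scales as 1/CL: 21.8 / 0.6005 = 36 ng/mL.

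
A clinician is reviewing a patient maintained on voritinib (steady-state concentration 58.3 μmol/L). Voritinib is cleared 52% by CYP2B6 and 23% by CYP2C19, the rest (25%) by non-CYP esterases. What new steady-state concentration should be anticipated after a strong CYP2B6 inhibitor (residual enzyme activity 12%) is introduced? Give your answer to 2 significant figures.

The CYP2B6 pathway (52% of clearance) falls to 0.12× activity: 0.52 × 0.12 = 0.0624.
CYP2C19 (23%) and the residual 25% are unaffected.
CL_new/CL_old = 0.0624 + 0.23 + 0.25 = 0.5424.
New steady-state concentration = baseline ÷ relative clearance = 58.3 / 0.5424 = 1.1 × 10² μmol/L.

1.1 × 10² μmol/L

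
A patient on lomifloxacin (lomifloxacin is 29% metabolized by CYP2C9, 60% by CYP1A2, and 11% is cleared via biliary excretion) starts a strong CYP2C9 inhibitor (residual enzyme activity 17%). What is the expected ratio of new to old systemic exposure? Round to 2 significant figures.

CYP2C9: 0.29 × 0.17 = 0.0493
CYP1A2: 0.6 (unchanged)
Other: 0.11 (unchanged)
Relative clearance = 0.0493 + 0.6 + 0.11 = 0.7593.
Systemic exposure is inversely proportional to clearance, so the fold-change is 1 / 0.7593 = 1.3.

1.3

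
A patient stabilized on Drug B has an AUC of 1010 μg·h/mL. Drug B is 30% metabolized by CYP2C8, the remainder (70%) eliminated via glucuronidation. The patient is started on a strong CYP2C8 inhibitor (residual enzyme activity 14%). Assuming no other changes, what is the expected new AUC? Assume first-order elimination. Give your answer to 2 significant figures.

The CYP2C8 pathway (30% of clearance) falls to 0.14× activity: 0.3 × 0.14 = 0.042.
Non-CYP routes (70%) are unchanged.
New clearance relative to baseline: 0.042 + 0.7 = 0.742.
With dosing unchanged, AUC scales as 1/CL: 1010 / 0.742 = 1.4 × 10³ μg·h/mL.

1.4 × 10³ μg·h/mL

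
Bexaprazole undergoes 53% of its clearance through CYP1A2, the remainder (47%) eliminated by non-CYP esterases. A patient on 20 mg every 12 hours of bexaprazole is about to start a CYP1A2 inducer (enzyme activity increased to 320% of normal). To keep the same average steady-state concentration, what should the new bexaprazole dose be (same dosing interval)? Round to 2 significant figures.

CYP1A2: 0.53 × 3.2 = 1.696
Other: 0.47 (unchanged)
CL_new/CL_old = 1.696 + 0.47 = 2.166.
Css,avg = (dose rate)/CL, so holding Css fixed requires dose ∝ CL: 20 × 2.166 = 43 mg.

43 mg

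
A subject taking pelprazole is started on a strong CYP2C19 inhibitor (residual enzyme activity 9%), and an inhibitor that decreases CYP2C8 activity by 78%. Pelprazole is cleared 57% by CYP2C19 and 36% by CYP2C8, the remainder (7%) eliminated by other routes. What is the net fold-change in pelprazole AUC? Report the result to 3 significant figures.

4.99

The CYP2C19 pathway (57% of clearance) falls to 0.09× activity: 0.57 × 0.09 = 0.0513.
The CYP2C8 pathway (36% of clearance) falls to 0.22× activity: 0.36 × 0.22 = 0.0792.
The remaining 7% of clearance is unaffected.
CL_new/CL_old = 0.0513 + 0.0792 + 0.07 = 0.2005.
AUC ∝ 1/CL: fold-change = 1 / 0.2005 = 4.99.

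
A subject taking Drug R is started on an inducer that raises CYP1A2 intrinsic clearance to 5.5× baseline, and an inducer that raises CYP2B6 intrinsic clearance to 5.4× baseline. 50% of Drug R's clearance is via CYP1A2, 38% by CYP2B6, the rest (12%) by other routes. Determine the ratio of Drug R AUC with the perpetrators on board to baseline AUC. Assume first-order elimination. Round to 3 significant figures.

0.203

The CYP1A2 pathway (50% of clearance) increases to 5.5× activity: 0.5 × 5.5 = 2.75.
The CYP2B6 pathway (38% of clearance) increases to 5.4× activity: 0.38 × 5.4 = 2.052.
The remaining 12% of clearance is unaffected.
Relative clearance = 2.75 + 2.052 + 0.12 = 4.922.
Net AUC ratio = 1 / 4.922 = 0.203.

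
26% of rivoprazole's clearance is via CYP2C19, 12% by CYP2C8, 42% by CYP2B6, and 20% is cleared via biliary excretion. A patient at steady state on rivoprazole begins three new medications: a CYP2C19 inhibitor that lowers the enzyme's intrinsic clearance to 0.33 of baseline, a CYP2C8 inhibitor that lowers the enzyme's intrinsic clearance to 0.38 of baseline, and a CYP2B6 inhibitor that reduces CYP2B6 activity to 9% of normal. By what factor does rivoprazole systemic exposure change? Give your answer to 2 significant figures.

2.7

The CYP2C19 pathway (26% of clearance) drops to 0.33× activity: 0.26 × 0.33 = 0.0858.
The CYP2C8 pathway (12% of clearance) falls to 0.38× activity: 0.12 × 0.38 = 0.0456.
The CYP2B6 pathway (42% of clearance) drops to 0.09× activity: 0.42 × 0.09 = 0.0378.
The remaining 20% of clearance is unaffected.
CL_new/CL_old = 0.0858 + 0.0456 + 0.0378 + 0.2 = 0.3692.
Net systemic exposure ratio = 1 / 0.3692 = 2.7.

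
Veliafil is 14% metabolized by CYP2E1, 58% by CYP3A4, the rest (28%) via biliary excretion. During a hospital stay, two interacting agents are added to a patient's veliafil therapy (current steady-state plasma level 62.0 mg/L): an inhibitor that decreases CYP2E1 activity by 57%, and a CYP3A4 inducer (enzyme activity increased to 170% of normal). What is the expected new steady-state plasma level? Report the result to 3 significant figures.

46.8 mg/L

The CYP2E1 pathway (14% of clearance) is reduced to 0.43× activity: 0.14 × 0.43 = 0.0602.
The CYP3A4 pathway (58% of clearance) rises to 1.7× activity: 0.58 × 1.7 = 0.986.
The remaining 28% of clearance is unaffected.
Relative clearance = 0.0602 + 0.986 + 0.28 = 1.3262.
New steady-state plasma level = 62.0 / 1.3262 = 46.8 mg/L (concentration scales inversely with clearance).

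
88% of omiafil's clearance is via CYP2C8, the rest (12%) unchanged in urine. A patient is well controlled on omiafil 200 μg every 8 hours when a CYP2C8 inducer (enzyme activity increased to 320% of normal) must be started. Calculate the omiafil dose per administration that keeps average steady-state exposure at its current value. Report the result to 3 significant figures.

587 μg

The CYP2C8 pathway (88% of clearance) rises to 3.2× activity: 0.88 × 3.2 = 2.816.
The remaining 12% of clearance is unaffected.
New clearance relative to baseline: 2.816 + 0.12 = 2.936.
Exposure is unchanged when dose changes in proportion to clearance. New dose = 200 μg × 2.936 = 587 μg.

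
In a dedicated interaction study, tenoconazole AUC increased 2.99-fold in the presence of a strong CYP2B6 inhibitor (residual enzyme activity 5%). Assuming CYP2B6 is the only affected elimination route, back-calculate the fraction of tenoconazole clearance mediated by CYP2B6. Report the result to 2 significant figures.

Write x for the fraction cleared via CYP2B6. The observed AUC change means clearance fell to 1/2.99 = 0.3344 of baseline.
Setting x·0.05 + (1 − x) = 0.3344 and solving: x = (0.3344 − 1)/(0.05 − 1) = 0.70.

0.70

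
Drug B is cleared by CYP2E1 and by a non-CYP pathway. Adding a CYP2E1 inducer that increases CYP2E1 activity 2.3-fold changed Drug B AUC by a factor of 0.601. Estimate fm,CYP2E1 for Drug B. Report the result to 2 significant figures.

Write x for the fraction cleared via CYP2E1. The observed AUC change means clearance rose to 1/0.601 = 1.664 of baseline.
Only the CYP2E1 route changed, so 1.664 = x·2.3 + (1 − x), giving x = 0.51.

0.51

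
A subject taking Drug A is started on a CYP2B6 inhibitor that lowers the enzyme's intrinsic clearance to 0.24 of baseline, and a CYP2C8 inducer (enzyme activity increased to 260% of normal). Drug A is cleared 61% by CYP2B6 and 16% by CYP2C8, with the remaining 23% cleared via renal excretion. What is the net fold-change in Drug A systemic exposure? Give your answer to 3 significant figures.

1.26

CYP2B6: 0.61 × 0.24 = 0.1464
CYP2C8: 0.16 × 2.6 = 0.416
Other: 0.23 (unchanged)
CL_new/CL_old = 0.1464 + 0.416 + 0.23 = 0.7924.
Net systemic exposure ratio = 1 / 0.7924 = 1.26.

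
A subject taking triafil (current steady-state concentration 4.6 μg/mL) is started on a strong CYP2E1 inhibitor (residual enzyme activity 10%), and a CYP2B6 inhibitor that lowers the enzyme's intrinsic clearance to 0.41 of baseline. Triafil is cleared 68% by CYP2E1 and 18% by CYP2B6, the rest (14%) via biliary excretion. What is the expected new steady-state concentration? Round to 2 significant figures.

The CYP2E1 pathway (68% of clearance) drops to 0.1× activity: 0.68 × 0.1 = 0.068.
The CYP2B6 pathway (18% of clearance) drops to 0.41× activity: 0.18 × 0.41 = 0.0738.
Non-CYP routes (14%) are unchanged.
CL_new/CL_old = 0.068 + 0.0738 + 0.14 = 0.2818.
New steady-state concentration = 4.6 / 0.2818 = 16 μg/mL (concentration scales inversely with clearance).

16 μg/mL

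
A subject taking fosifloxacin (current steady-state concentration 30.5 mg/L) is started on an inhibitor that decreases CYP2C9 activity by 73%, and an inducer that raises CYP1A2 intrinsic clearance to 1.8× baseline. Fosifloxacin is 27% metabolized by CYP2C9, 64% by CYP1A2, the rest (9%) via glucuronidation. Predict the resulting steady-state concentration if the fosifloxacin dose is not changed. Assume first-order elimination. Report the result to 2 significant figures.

23 mg/L

The CYP2C9 pathway (27% of clearance) falls to 0.27× activity: 0.27 × 0.27 = 0.0729.
The CYP1A2 pathway (64% of clearance) is boosted to 1.8× activity: 0.64 × 1.8 = 1.152.
Non-CYP routes (9%) are unchanged.
New clearance relative to baseline: 0.0729 + 1.152 + 0.09 = 1.3149.
Steady-state concentration ∝ 1/CL: new value = 30.5 / 1.3149 = 23 mg/L.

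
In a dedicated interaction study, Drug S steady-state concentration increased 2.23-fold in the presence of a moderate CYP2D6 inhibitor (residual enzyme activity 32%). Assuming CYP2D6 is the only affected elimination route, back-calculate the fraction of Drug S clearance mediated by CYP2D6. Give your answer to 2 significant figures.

Let fm be the CYP2D6 fraction. New clearance relative to baseline = fm × 0.32 + (1 − fm).
Steady-state concentration ratio = 1 / (new CL fraction), so new CL fraction = 1 / 2.23 = 0.4484.
fm × 0.32 + 1 − fm = 0.4484  ⇒  fm × (0.32 − 1) = −0.5516  ⇒  fm = 0.81.

0.81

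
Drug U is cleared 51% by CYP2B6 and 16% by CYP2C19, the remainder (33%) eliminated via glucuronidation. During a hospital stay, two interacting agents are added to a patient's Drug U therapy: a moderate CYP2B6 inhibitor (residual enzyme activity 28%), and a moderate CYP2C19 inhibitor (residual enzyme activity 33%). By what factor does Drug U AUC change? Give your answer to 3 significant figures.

1.90

The CYP2B6 pathway (51% of clearance) drops to 0.28× activity: 0.51 × 0.28 = 0.1428.
The CYP2C19 pathway (16% of clearance) falls to 0.33× activity: 0.16 × 0.33 = 0.0528.
The remaining 33% of clearance is unaffected.
Relative clearance = 0.1428 + 0.0528 + 0.33 = 0.5256.
AUC ∝ 1/CL: fold-change = 1 / 0.5256 = 1.90.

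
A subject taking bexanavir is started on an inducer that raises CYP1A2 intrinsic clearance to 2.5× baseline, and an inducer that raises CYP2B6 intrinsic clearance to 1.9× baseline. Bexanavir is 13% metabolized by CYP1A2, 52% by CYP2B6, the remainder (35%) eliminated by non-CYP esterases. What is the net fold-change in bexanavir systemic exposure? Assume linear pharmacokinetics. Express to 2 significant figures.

0.60

The CYP1A2 pathway (13% of clearance) increases to 2.5× activity: 0.13 × 2.5 = 0.325.
The CYP2B6 pathway (52% of clearance) increases to 1.9× activity: 0.52 × 1.9 = 0.988.
Non-CYP routes (35%) are unchanged.
New clearance relative to baseline: 0.325 + 0.988 + 0.35 = 1.663.
Because systemic exposure varies inversely with clearance, the combined effect is 1 / 1.663 = 0.60.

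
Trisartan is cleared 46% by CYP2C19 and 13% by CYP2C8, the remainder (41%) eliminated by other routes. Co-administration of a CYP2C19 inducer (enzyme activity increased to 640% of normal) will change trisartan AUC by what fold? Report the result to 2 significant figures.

The CYP2C19 pathway (46% of clearance) is boosted to 6.4× activity: 0.46 × 6.4 = 2.944.
CYP2C8 (13%) and the residual 41% are unaffected.
Relative clearance = 2.944 + 0.13 + 0.41 = 3.484.
Since AUC ∝ 1/CL, the ratio is 1 / 3.484 = 0.29.

0.29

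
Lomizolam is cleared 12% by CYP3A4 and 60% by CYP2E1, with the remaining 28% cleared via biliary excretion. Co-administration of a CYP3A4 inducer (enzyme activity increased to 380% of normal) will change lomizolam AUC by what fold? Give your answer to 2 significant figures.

0.75

CYP3A4: 0.12 × 3.8 = 0.456
CYP2E1: 0.6 (unchanged)
Other: 0.28 (unchanged)
CL_new/CL_old = 0.456 + 0.6 + 0.28 = 1.336.
AUC is inversely proportional to clearance, so the fold-change is 1 / 1.336 = 0.75.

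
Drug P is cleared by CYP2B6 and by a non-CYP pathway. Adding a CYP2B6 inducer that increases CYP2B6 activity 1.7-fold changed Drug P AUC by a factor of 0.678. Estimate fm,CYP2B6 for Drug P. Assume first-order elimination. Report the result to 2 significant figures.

0.68

Write x for the fraction cleared via CYP2B6. The observed AUC change means clearance rose to 1/0.678 = 1.475 of baseline.
Setting x·1.7 + (1 − x) = 1.475 and solving: x = (1.475 − 1)/(1.7 − 1) = 0.68.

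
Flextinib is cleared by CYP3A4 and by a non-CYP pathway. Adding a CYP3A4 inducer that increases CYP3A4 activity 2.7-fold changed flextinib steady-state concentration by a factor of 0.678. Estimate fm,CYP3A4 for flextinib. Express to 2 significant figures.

Let x = fm,CYP3A4. Because steady-state concentration ∝ 1/CL, relative clearance rose to 1/0.678 = 1.475.
Only the CYP3A4 route changed, so 1.475 = x·2.7 + (1 − x), giving x = 0.28.

0.28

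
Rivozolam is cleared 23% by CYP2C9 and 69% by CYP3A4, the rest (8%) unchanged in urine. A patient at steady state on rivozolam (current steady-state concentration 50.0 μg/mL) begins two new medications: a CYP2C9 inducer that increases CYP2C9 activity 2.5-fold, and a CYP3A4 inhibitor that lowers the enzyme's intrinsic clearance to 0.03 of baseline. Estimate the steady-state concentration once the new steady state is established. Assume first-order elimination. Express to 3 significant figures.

CYP2C9: 0.23 × 2.5 = 0.575
CYP3A4: 0.69 × 0.03 = 0.0207
Other: 0.08 (unchanged)
CL_new/CL_old = 0.575 + 0.0207 + 0.08 = 0.6757.
Dividing the baseline by the relative clearance: 50.0 / 0.6757 = 74.0 μg/mL.

74.0 μg/mL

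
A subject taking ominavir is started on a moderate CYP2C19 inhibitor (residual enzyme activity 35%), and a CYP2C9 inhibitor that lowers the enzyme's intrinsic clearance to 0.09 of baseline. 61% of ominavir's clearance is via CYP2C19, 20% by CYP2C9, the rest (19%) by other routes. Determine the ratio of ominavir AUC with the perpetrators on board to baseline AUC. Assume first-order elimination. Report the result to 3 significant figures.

2.37

CYP2C19: 0.61 × 0.35 = 0.2135
CYP2C9: 0.2 × 0.09 = 0.018
Other: 0.19 (unchanged)
Relative clearance = 0.2135 + 0.018 + 0.19 = 0.4215.
Net AUC ratio = 1 / 0.4215 = 2.37.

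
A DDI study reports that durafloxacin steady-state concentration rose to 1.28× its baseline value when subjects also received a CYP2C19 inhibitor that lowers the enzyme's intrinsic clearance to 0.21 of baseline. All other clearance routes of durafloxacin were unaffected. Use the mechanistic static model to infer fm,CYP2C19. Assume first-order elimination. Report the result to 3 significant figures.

CL'/CL = 1 / 1.28 = 0.7812
0.21·fm + (1 − fm) = 0.7812
fm = (0.7812 − 1) / (0.21 − 1) = 0.277

0.277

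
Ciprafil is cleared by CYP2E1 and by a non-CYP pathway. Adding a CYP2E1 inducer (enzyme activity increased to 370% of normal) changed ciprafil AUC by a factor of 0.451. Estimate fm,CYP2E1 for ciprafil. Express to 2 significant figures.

Write x for the fraction cleared via CYP2E1. The observed AUC change means clearance rose to 1/0.451 = 2.217 of baseline.
Only the CYP2E1 route changed, so 2.217 = x·3.7 + (1 − x), giving x = 0.45.

0.45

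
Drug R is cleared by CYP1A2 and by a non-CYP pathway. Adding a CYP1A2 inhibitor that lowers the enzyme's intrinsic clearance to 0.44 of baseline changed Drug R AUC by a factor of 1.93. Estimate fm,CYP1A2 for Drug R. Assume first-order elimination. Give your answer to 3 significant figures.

Let fm be the CYP1A2 fraction. New clearance relative to baseline = fm × 0.44 + (1 − fm).
AUC ratio = 1 / (new CL fraction), so new CL fraction = 1 / 1.93 = 0.5181.
fm × 0.44 + 1 − fm = 0.5181  ⇒  fm × (0.44 − 1) = −0.4819  ⇒  fm = 0.860.

0.860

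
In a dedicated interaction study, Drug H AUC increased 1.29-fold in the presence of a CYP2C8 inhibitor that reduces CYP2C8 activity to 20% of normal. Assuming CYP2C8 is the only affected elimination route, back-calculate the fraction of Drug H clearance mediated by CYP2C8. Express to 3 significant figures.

CL'/CL = 1 / 1.29 = 0.7752
0.2·fm + (1 − fm) = 0.7752
fm = (0.7752 − 1) / (0.2 − 1) = 0.281

0.281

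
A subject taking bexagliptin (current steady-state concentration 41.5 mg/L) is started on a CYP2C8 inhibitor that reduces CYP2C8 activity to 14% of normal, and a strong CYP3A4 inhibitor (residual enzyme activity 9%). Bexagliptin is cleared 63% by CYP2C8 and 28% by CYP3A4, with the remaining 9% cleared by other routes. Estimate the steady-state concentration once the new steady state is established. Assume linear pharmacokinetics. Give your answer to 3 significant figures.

204 mg/L

The CYP2C8 pathway (63% of clearance) is reduced to 0.14× activity: 0.63 × 0.14 = 0.0882.
The CYP3A4 pathway (28% of clearance) falls to 0.09× activity: 0.28 × 0.09 = 0.0252.
The remaining 9% of clearance is unaffected.
CL_new/CL_old = 0.0882 + 0.0252 + 0.09 = 0.2034.
New steady-state concentration = 41.5 / 0.2034 = 204 mg/L (concentration scales inversely with clearance).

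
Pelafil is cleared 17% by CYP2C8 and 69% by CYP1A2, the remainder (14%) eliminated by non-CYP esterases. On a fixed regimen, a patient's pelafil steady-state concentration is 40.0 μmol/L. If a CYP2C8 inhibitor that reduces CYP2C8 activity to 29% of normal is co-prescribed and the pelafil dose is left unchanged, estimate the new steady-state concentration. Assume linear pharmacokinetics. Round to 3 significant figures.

45.5 μmol/L

The CYP2C8 pathway (17% of clearance) drops to 0.29× activity: 0.17 × 0.29 = 0.0493.
CYP1A2 (69%) and the residual 14% are unaffected.
Relative clearance = 0.0493 + 0.69 + 0.14 = 0.8793.
With dosing unchanged, steady-state concentration scales as 1/CL: 40.0 / 0.8793 = 45.5 μmol/L.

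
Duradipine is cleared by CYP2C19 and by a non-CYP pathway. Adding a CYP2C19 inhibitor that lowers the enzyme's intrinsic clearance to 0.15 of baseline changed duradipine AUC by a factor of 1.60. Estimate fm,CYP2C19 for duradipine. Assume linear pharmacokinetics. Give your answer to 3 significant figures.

CL'/CL = 1 / 1.60 = 0.625
0.15·fm + (1 − fm) = 0.625
fm = (0.625 − 1) / (0.15 − 1) = 0.441

0.441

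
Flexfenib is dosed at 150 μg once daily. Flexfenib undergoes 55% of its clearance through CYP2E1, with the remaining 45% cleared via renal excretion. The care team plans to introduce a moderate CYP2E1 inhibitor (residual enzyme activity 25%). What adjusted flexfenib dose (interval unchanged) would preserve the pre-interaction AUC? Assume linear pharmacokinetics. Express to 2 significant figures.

88 μg

The CYP2E1 pathway (55% of clearance) falls to 0.25× activity: 0.55 × 0.25 = 0.1375.
The remaining 45% of clearance is unaffected.
New clearance relative to baseline: 0.1375 + 0.45 = 0.5875.
Exposure is unchanged when dose changes in proportion to clearance. New dose = 150 μg × 0.5875 = 88 μg.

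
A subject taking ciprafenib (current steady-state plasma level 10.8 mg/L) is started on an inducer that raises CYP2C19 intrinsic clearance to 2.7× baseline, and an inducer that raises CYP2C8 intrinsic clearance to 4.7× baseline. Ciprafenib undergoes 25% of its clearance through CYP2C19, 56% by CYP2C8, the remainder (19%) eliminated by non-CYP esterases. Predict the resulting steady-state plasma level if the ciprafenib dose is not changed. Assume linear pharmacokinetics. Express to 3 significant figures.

3.09 mg/L

The CYP2C19 pathway (25% of clearance) increases to 2.7× activity: 0.25 × 2.7 = 0.675.
The CYP2C8 pathway (56% of clearance) rises to 4.7× activity: 0.56 × 4.7 = 2.632.
The remaining 19% of clearance is unaffected.
CL_new/CL_old = 0.675 + 2.632 + 0.19 = 3.497.
Steady-state plasma level ∝ 1/CL: new value = 10.8 / 3.497 = 3.09 mg/L.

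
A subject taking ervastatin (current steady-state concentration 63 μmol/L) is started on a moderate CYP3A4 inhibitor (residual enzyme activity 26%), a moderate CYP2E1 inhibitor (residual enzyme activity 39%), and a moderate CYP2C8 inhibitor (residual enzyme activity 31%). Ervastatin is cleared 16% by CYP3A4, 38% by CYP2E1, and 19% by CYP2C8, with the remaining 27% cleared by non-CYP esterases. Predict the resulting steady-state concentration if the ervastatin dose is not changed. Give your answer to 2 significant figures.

1.2 × 10² μmol/L

The CYP3A4 pathway (16% of clearance) drops to 0.26× activity: 0.16 × 0.26 = 0.0416.
The CYP2E1 pathway (38% of clearance) is reduced to 0.39× activity: 0.38 × 0.39 = 0.1482.
The CYP2C8 pathway (19% of clearance) drops to 0.31× activity: 0.19 × 0.31 = 0.0589.
Non-CYP routes (27%) are unchanged.
Relative clearance = 0.0416 + 0.1482 + 0.0589 + 0.27 = 0.5187.
Dividing the baseline by the relative clearance: 63 / 0.5187 = 1.2 × 10² μmol/L.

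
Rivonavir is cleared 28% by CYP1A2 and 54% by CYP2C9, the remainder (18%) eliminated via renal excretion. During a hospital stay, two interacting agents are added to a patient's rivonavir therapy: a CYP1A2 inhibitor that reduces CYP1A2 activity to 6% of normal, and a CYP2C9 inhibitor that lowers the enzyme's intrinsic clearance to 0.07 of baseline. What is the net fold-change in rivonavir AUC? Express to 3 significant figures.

4.26

CYP1A2: 0.28 × 0.06 = 0.0168
CYP2C9: 0.54 × 0.07 = 0.0378
Other: 0.18 (unchanged)
New clearance relative to baseline: 0.0168 + 0.0378 + 0.18 = 0.2346.
Net AUC ratio = 1 / 0.2346 = 4.26.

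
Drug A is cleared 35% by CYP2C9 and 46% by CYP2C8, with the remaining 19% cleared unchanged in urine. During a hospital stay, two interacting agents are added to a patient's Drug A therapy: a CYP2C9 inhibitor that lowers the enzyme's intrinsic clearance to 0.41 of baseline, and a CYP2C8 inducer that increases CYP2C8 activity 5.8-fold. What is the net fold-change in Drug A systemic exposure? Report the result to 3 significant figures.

0.333

The CYP2C9 pathway (35% of clearance) drops to 0.41× activity: 0.35 × 0.41 = 0.1435.
The CYP2C8 pathway (46% of clearance) increases to 5.8× activity: 0.46 × 5.8 = 2.668.
The remaining 19% of clearance is unaffected.
Relative clearance = 0.1435 + 2.668 + 0.19 = 3.0015.
Net systemic exposure ratio = 1 / 3.0015 = 0.333.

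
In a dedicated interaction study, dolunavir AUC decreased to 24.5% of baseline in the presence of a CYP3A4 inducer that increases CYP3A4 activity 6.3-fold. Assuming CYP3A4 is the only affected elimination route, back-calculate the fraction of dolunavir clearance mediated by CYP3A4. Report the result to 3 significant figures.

0.581

Write x for the fraction cleared via CYP3A4. The observed AUC change means clearance rose to 1/0.245 = 4.082 of baseline.
Only the CYP3A4 route changed, so 4.082 = x·6.3 + (1 − x), giving x = 0.581.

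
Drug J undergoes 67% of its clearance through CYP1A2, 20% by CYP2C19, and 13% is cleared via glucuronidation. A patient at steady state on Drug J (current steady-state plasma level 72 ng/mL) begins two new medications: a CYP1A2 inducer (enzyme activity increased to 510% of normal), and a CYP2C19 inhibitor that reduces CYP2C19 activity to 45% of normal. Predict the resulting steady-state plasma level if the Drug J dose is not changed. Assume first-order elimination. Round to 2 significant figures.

20 ng/mL

The CYP1A2 pathway (67% of clearance) rises to 5.1× activity: 0.67 × 5.1 = 3.417.
The CYP2C19 pathway (20% of clearance) drops to 0.45× activity: 0.2 × 0.45 = 0.09.
The remaining 13% of clearance is unaffected.
CL_new/CL_old = 3.417 + 0.09 + 0.13 = 3.637.
Dividing the baseline by the relative clearance: 72 / 3.637 = 20 ng/mL.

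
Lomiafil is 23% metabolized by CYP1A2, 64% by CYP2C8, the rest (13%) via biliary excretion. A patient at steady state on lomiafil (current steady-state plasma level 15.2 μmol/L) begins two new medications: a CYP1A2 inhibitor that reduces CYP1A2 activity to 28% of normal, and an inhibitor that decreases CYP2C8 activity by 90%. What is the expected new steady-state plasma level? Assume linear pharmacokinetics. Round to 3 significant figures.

The CYP1A2 pathway (23% of clearance) is reduced to 0.28× activity: 0.23 × 0.28 = 0.0644.
The CYP2C8 pathway (64% of clearance) is reduced to 0.1× activity: 0.64 × 0.1 = 0.064.
Non-CYP routes (13%) are unchanged.
Relative clearance = 0.0644 + 0.064 + 0.13 = 0.2584.
Steady-state plasma level ∝ 1/CL: new value = 15.2 / 0.2584 = 58.8 μmol/L.

58.8 μmol/L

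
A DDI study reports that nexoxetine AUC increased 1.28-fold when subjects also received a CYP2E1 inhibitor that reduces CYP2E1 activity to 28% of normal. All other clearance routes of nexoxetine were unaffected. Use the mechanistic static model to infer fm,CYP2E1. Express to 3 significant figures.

Let x = fm,CYP2E1. Because AUC ∝ 1/CL, relative clearance fell to 1/1.28 = 0.7812.
Setting x·0.28 + (1 − x) = 0.7812 and solving: x = (0.7812 − 1)/(0.28 − 1) = 0.304.

0.304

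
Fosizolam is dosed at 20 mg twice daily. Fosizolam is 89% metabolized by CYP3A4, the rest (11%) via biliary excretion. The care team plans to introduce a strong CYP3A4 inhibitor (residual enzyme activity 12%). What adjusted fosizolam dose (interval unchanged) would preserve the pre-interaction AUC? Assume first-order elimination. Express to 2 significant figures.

4.3 mg

The CYP3A4 pathway (89% of clearance) is reduced to 0.12× activity: 0.89 × 0.12 = 0.1068.
The remaining 11% of clearance is unaffected.
New clearance relative to baseline: 0.1068 + 0.11 = 0.2168.
Css,avg = (dose rate)/CL, so holding Css fixed requires dose ∝ CL: 20 × 0.2168 = 4.3 mg.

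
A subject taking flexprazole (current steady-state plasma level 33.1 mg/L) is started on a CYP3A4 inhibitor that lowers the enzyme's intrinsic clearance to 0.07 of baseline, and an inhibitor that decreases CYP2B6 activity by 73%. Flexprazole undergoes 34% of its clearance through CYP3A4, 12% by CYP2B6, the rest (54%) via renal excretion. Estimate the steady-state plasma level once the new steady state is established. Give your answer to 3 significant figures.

CYP3A4: 0.34 × 0.07 = 0.0238
CYP2B6: 0.12 × 0.27 = 0.0324
Other: 0.54 (unchanged)
CL_new/CL_old = 0.0238 + 0.0324 + 0.54 = 0.5962.
Steady-state plasma level ∝ 1/CL: new value = 33.1 / 0.5962 = 55.5 mg/L.

55.5 mg/L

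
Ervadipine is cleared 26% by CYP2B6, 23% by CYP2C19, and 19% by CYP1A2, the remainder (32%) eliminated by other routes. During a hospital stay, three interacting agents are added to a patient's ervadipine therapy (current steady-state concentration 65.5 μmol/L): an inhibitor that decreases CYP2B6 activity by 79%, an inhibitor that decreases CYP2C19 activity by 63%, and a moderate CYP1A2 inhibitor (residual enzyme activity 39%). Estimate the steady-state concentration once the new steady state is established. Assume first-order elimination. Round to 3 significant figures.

The CYP2B6 pathway (26% of clearance) is reduced to 0.21× activity: 0.26 × 0.21 = 0.0546.
The CYP2C19 pathway (23% of clearance) is reduced to 0.37× activity: 0.23 × 0.37 = 0.0851.
The CYP1A2 pathway (19% of clearance) drops to 0.39× activity: 0.19 × 0.39 = 0.0741.
The remaining 32% of clearance is unaffected.
Relative clearance = 0.0546 + 0.0851 + 0.0741 + 0.32 = 0.5338.
New steady-state concentration = 65.5 / 0.5338 = 123 μmol/L (concentration scales inversely with clearance).

123 μmol/L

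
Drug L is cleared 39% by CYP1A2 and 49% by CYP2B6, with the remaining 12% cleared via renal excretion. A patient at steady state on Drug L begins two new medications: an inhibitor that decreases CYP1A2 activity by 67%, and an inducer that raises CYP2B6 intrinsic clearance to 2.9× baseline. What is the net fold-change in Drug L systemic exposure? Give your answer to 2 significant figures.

0.60

The CYP1A2 pathway (39% of clearance) falls to 0.33× activity: 0.39 × 0.33 = 0.1287.
The CYP2B6 pathway (49% of clearance) rises to 2.9× activity: 0.49 × 2.9 = 1.421.
The remaining 12% of clearance is unaffected.
CL_new/CL_old = 0.1287 + 1.421 + 0.12 = 1.6697.
Systemic exposure ∝ 1/CL: fold-change = 1 / 1.6697 = 0.60.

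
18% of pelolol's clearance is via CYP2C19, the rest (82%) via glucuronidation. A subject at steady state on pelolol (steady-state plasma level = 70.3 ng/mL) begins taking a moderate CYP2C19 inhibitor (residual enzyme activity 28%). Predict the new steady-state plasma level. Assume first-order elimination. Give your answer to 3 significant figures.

80.8 ng/mL

The CYP2C19 pathway (18% of clearance) drops to 0.28× activity: 0.18 × 0.28 = 0.0504.
Non-CYP routes (82%) are unchanged.
CL_new/CL_old = 0.0504 + 0.82 = 0.8704.
With dosing unchanged, steady-state plasma level scales as 1/CL: 70.3 / 0.8704 = 80.8 ng/mL.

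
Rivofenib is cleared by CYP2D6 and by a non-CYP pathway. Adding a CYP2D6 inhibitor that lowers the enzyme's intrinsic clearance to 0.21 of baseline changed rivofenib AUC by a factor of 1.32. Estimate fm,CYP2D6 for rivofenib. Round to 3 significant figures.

Write x for the fraction cleared via CYP2D6. The observed AUC change means clearance fell to 1/1.32 = 0.7576 of baseline.
Only the CYP2D6 route changed, so 0.7576 = x·0.21 + (1 − x), giving x = 0.307.

0.307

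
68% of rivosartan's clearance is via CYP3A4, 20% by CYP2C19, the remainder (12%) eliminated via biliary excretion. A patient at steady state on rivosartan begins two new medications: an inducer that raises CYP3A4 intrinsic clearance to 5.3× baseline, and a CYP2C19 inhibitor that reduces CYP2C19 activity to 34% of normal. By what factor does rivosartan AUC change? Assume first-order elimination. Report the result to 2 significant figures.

The CYP3A4 pathway (68% of clearance) rises to 5.3× activity: 0.68 × 5.3 = 3.604.
The CYP2C19 pathway (20% of clearance) is reduced to 0.34× activity: 0.2 × 0.34 = 0.068.
The remaining 12% of clearance is unaffected.
CL_new/CL_old = 3.604 + 0.068 + 0.12 = 3.792.
AUC ∝ 1/CL: fold-change = 1 / 3.792 = 0.26.

0.26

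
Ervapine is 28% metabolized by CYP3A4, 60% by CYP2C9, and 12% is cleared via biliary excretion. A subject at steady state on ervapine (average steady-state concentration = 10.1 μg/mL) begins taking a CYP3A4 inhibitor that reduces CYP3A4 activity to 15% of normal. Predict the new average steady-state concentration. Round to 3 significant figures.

The CYP3A4 pathway (28% of clearance) drops to 0.15× activity: 0.28 × 0.15 = 0.042.
CYP2C9 (60%) and the residual 12% are unaffected.
New clearance relative to baseline: 0.042 + 0.6 + 0.12 = 0.762.
Average steady-state concentration ∝ 1/CL, so new value = 10.1 / 0.762 = 13.3 μg/mL.

13.3 μg/mL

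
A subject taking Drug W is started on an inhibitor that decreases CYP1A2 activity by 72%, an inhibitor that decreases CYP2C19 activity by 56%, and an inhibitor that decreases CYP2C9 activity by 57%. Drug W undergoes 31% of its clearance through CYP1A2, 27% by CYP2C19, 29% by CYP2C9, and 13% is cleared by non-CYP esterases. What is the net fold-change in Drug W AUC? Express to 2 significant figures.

The CYP1A2 pathway (31% of clearance) is reduced to 0.28× activity: 0.31 × 0.28 = 0.0868.
The CYP2C19 pathway (27% of clearance) falls to 0.44× activity: 0.27 × 0.44 = 0.1188.
The CYP2C9 pathway (29% of clearance) falls to 0.43× activity: 0.29 × 0.43 = 0.1247.
The remaining 13% of clearance is unaffected.
CL_new/CL_old = 0.0868 + 0.1188 + 0.1247 + 0.13 = 0.4603.
Net AUC ratio = 1 / 0.4603 = 2.2.

2.2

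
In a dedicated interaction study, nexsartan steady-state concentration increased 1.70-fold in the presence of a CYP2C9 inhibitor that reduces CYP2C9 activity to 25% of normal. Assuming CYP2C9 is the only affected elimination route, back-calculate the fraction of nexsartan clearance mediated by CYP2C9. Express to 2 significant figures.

0.55

Let x = fm,CYP2C9. Because steady-state concentration ∝ 1/CL, relative clearance fell to 1/1.70 = 0.5882.
Only the CYP2C9 route changed, so 0.5882 = x·0.25 + (1 − x), giving x = 0.55.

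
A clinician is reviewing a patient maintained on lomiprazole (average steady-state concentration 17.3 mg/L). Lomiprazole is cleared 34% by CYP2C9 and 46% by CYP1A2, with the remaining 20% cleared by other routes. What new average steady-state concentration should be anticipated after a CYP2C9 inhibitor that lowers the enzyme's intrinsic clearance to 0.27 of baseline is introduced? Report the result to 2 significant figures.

The CYP2C9 pathway (34% of clearance) falls to 0.27× activity: 0.34 × 0.27 = 0.0918.
CYP1A2 (46%) and the residual 20% are unaffected.
CL_new/CL_old = 0.0918 + 0.46 + 0.2 = 0.7518.
With dosing unchanged, average steady-state concentration scales as 1/CL: 17.3 / 0.7518 = 23 mg/L.

23 mg/L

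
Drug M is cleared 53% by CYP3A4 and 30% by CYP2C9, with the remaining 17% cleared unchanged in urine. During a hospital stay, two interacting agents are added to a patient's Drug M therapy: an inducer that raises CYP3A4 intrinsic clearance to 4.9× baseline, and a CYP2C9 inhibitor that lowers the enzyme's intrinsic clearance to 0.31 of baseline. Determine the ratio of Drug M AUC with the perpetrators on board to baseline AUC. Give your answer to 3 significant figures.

CYP3A4: 0.53 × 4.9 = 2.597
CYP2C9: 0.3 × 0.31 = 0.093
Other: 0.17 (unchanged)
CL_new/CL_old = 2.597 + 0.093 + 0.17 = 2.86.
Net AUC ratio = 1 / 2.86 = 0.350.

0.350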